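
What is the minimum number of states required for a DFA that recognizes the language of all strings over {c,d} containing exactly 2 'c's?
By Myhill–Nerode, count the distinguishable equivalence classes: 4 classes — having seen 0, 1, 2, or >2 copies of 'c'; the count-2 class is the only accepting one and >2 is dead.
4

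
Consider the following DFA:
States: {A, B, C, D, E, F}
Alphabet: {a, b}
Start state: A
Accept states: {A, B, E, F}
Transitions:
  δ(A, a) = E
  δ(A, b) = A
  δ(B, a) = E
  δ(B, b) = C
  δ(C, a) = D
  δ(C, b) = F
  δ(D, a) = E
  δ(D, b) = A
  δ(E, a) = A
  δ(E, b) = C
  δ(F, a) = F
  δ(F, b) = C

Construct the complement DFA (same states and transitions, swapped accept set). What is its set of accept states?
Complement accept states = All states \ Original accept states
= {A, B, C, D, E, F} \ {A, B, E, F}
{C, D}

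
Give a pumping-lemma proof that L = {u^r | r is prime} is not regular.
Assume L is regular with pumping length p. Idea: pumping by a suitable count produces a composite length.
Let q be a prime with q ≥ p and choose s = u^q ∈ L. By the pumping lemma, s = xyz with |xy| ≤ p, |y| = k ≥ 1. Take i = q+1: |xy^(q+1)z| = q + q·k = q(1+k). Since q ≥ 2 and 1+k ≥ 2, q(1+k) is composite, so xy^(q+1)z ∉ L.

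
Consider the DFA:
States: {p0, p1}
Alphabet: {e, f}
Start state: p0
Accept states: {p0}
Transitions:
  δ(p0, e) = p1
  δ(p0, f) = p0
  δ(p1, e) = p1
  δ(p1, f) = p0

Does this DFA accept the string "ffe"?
Processing string "ffe":
  p0 --f--> p0
  p0 --f--> p0
  p0 --e--> p1
Final state: p1
Accept states: {p0}
No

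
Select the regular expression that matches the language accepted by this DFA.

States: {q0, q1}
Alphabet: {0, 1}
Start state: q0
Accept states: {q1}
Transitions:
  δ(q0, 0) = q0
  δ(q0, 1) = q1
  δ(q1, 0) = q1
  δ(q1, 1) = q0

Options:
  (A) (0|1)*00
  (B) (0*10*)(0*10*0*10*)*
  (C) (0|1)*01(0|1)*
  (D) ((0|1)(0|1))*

Check each option against the DFA on short strings; one disagreement eliminates an option:
  (A) (0|1)*00: on '1' the DFA goes q0 → q1 and accepts (q1 ∈ Accept), but the regex does not match it → eliminate
  (B) (0*10*)(0*10*0*10*)*: agrees with the DFA on every string of length ≤ 6
  (C) (0|1)*01(0|1)*: on '1' the DFA goes q0 → q1 and accepts (q1 ∈ Accept), but the regex does not match it → eliminate
  (D) ((0|1)(0|1))*: on ε the DFA stays in q0 and rejects (q0 ∉ Accept), but the regex matches it → eliminate
Only (B) is consistent with the DFA.
(B) (0*10*)(0*10*0*10*)*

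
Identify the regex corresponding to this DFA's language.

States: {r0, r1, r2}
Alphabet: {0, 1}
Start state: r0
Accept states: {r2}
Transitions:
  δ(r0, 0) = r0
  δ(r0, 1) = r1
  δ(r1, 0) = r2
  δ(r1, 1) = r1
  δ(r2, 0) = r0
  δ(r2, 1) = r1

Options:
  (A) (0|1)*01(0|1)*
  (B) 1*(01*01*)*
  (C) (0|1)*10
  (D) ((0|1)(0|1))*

Check each option against the DFA on short strings; one disagreement eliminates an option:
  (A) (0|1)*01(0|1)*: on '01' the DFA goes r0 → r0 → r1 and rejects (r1 ∉ Accept), but the regex matches it → eliminate
  (B) 1*(01*01*)*: on ε the DFA stays in r0 and rejects (r0 ∉ Accept), but the regex matches it → eliminate
  (C) (0|1)*10: agrees with the DFA on every string of length ≤ 6
  (D) ((0|1)(0|1))*: on ε the DFA stays in r0 and rejects (r0 ∉ Accept), but the regex matches it → eliminate
Only (C) is consistent with the DFA.
(C) (0|1)*10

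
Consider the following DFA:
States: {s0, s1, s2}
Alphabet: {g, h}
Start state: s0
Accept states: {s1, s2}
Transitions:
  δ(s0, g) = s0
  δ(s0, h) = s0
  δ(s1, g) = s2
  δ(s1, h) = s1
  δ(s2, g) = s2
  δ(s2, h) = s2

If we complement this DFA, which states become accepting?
Complement accept states = All states \ Original accept states
= {s0, s1, s2} \ {s1, s2}
{s0}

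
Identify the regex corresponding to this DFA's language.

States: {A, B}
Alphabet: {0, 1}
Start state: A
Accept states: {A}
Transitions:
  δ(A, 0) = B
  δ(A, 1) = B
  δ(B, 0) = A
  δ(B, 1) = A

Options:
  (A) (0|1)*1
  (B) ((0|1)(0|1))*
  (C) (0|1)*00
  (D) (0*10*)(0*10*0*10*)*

Check each option against the DFA on short strings; one disagreement eliminates an option:
  (A) (0|1)*1: on ε the DFA stays in A and accepts (A ∈ Accept), but the regex does not match it → eliminate
  (B) ((0|1)(0|1))*: agrees with the DFA on every string of length ≤ 6
  (C) (0|1)*00: on ε the DFA stays in A and accepts (A ∈ Accept), but the regex does not match it → eliminate
  (D) (0*10*)(0*10*0*10*)*: on ε the DFA stays in A and accepts (A ∈ Accept), but the regex does not match it → eliminate
Only (B) is consistent with the DFA.
(B) ((0|1)(0|1))*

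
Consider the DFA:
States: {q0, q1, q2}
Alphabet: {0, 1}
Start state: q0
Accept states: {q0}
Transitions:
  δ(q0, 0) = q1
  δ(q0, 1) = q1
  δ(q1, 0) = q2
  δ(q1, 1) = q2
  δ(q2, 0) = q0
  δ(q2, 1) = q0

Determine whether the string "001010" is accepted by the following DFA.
Processing string "001010":
  q0 --0--> q1
  q1 --0--> q2
  q2 --1--> q0
  q0 --0--> q1
  q1 --1--> q2
  q2 --0--> q0
Final state: q0
Accept states: {q0}
Yes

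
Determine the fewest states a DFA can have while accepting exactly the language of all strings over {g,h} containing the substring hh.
By Myhill–Nerode, count the distinguishable equivalence classes: three classes — no progress / one trailing h / hh seen.
3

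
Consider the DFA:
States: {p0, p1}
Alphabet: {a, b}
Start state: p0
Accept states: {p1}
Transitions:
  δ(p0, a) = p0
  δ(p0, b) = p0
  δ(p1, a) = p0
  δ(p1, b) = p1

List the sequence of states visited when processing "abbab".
read 'a': p0 → p0
  read 'b': p0 → p0
  read 'b': p0 → p0
  read 'a': p0 → p0
  read 'b': p0 → p0
p0 -> p0 -> p0 -> p0 -> p0 -> p0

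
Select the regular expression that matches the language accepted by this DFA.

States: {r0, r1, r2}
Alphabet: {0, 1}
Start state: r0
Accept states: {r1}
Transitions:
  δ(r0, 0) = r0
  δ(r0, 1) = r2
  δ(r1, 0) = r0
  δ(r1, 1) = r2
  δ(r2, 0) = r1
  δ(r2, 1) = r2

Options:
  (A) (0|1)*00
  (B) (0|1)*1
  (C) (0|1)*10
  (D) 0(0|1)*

Check each option against the DFA on short strings; one disagreement eliminates an option:
  (A) (0|1)*00: on '00' the DFA goes r0 → r0 → r0 and rejects (r0 ∉ Accept), but the regex matches it → eliminate
  (B) (0|1)*1: on '1' the DFA goes r0 → r2 and rejects (r2 ∉ Accept), but the regex matches it → eliminate
  (C) (0|1)*10: agrees with the DFA on every string of length ≤ 6
  (D) 0(0|1)*: on '0' the DFA goes r0 → r0 and rejects (r0 ∉ Accept), but the regex matches it → eliminate
Only (C) is consistent with the DFA.
(C) (0|1)*10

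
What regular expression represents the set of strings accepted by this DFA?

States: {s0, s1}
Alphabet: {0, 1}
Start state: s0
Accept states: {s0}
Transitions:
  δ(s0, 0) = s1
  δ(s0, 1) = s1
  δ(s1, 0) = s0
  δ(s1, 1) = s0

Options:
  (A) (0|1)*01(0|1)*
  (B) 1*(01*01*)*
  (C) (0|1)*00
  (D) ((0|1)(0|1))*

Check each option against the DFA on short strings; one disagreement eliminates an option:
  (A) (0|1)*01(0|1)*: on ε the DFA stays in s0 and accepts (s0 ∈ Accept), but the regex does not match it → eliminate
  (B) 1*(01*01*)*: on '1' the DFA goes s0 → s1 and rejects (s1 ∉ Accept), but the regex matches it → eliminate
  (C) (0|1)*00: on ε the DFA stays in s0 and accepts (s0 ∈ Accept), but the regex does not match it → eliminate
  (D) ((0|1)(0|1))*: agrees with the DFA on every string of length ≤ 6
Only (D) is consistent with the DFA.
(D) ((0|1)(0|1))*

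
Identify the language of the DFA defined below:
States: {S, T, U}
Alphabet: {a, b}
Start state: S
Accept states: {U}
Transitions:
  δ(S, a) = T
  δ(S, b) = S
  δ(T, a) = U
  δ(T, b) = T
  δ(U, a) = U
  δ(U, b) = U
Testing a few strings:
  'abab' → accept
  'bbaa' → accept
  'abba' → accept
  'baab' → accept
State roles: S=zero a's seen; T=one a seen; U=≥ two a's seen
All strings over {a,b} containing at least two a's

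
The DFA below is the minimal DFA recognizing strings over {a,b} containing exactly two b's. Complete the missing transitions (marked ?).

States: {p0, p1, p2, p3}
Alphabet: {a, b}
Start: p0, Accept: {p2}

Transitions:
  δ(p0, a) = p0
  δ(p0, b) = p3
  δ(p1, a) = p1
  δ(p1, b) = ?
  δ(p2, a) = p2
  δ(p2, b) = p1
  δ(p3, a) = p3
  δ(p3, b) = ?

From the language and accept set, identify what each state tracks — p0: zero b's; p1: ≥ three b's (dead); p2: two b's; p3: one b.
Each missing δ(q, a) is the state matching the new tracked value after reading a.
δ(p1, b) = p1; δ(p3, b) = p2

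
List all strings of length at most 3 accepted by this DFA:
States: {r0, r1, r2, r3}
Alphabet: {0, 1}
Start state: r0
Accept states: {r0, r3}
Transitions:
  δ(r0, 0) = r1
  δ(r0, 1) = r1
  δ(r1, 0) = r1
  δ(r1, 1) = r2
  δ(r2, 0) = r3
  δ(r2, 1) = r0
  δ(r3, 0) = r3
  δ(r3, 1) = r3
ε, 010, 011, 110, 111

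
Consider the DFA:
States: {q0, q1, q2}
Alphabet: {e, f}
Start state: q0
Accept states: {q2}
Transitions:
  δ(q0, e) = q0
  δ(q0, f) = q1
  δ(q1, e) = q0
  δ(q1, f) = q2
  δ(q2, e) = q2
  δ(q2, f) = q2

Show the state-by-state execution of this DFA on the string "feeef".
read 'f': q0 → q1
  read 'e': q1 → q0
  read 'e': q0 → q0
  read 'e': q0 → q0
  read 'f': q0 → q1
q0 -> q1 -> q0 -> q0 -> q0 -> q1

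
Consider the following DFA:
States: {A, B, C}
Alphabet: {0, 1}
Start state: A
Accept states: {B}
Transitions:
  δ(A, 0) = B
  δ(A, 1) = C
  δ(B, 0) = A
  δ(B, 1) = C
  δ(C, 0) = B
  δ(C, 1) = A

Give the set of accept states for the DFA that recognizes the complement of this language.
Complement accept states = All states \ Original accept states
= {A, B, C} \ {B}
{A, C}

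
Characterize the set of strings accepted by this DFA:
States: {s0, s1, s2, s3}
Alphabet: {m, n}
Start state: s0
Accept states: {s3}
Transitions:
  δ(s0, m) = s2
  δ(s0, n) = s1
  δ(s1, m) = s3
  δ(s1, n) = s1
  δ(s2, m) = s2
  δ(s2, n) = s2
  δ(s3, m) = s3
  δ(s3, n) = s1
Testing a few strings:
  'nmmn' → reject
  'nm' → accept
  'mnmm' → reject
  'mmn' → reject
State roles: s0=no input read; s1=started with n, last symbol n; s2=started with m (dead); s3=started with n, last symbol m
All strings over {m,n} that start with n and end with m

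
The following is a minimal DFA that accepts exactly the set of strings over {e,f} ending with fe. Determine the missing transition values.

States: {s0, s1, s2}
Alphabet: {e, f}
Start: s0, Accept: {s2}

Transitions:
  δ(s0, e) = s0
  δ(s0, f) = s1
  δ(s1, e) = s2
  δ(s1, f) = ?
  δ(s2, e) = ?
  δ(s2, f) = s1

From the language and accept set, identify what each state tracks — s0: no suffix match; s1: one trailing f; s2: suffix is fe.
Each missing δ(q, a) is the state matching the new tracked value after reading a.
δ(s1, f) = s1; δ(s2, e) = s0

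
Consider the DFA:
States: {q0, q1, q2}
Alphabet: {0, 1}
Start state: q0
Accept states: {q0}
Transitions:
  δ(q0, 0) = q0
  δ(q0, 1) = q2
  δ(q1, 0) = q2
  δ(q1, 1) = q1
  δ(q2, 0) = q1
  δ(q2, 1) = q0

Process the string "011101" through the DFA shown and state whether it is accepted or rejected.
Processing string "011101":
  q0 --0--> q0
  q0 --1--> q2
  q2 --1--> q0
  q0 --1--> q2
  q2 --0--> q1
  q1 --1--> q1
Final state: q1
Accept states: {q0}
No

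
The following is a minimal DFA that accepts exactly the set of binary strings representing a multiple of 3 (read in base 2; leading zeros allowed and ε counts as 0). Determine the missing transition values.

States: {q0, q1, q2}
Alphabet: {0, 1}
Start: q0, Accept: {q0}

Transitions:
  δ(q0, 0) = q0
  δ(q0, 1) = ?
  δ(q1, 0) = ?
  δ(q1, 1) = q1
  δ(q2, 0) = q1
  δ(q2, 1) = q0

From the language and accept set, identify what each state tracks — q0: value ≡ 0 (mod 3); q1: value ≡ 2 (mod 3); q2: value ≡ 1 (mod 3).
Each missing δ(q, a) is the state matching the new tracked value after reading a.
δ(q0, 1) = q2; δ(q1, 0) = q2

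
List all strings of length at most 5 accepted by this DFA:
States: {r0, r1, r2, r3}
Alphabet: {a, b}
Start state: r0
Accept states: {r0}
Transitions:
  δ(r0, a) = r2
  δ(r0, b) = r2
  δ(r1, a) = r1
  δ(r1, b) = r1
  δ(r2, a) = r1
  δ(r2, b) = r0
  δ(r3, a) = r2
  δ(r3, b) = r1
ε, ab, bb, abab, abbb, bbab, bbbb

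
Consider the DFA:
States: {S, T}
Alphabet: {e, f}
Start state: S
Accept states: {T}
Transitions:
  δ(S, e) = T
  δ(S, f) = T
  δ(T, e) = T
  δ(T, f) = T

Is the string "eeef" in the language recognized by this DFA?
Processing string "eeef":
  S --e--> T
  T --e--> T
  T --e--> T
  T --f--> T
Final state: T
Accept states: {T}
Yes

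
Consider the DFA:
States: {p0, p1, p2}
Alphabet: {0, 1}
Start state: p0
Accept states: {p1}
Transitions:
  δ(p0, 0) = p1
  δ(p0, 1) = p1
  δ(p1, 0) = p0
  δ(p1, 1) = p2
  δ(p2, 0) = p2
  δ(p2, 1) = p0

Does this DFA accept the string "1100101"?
Processing string "1100101":
  p0 --1--> p1
  p1 --1--> p2
  p2 --0--> p2
  p2 --0--> p2
  p2 --1--> p0
  p0 --0--> p1
  p1 --1--> p2
Final state: p2
Accept states: {p1}
No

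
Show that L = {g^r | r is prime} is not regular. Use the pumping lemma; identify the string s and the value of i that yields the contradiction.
Assume L is regular with pumping length p. Idea: pumping by a suitable count produces a composite length.
Let q be a prime with q ≥ p and choose s = g^q ∈ L. By the pumping lemma, s = xyz with |xy| ≤ p, |y| = k ≥ 1. Take i = q+1: |xy^(q+1)z| = q + q·k = q(1+k). Since q ≥ 2 and 1+k ≥ 2, q(1+k) is composite, so xy^(q+1)z ∉ L.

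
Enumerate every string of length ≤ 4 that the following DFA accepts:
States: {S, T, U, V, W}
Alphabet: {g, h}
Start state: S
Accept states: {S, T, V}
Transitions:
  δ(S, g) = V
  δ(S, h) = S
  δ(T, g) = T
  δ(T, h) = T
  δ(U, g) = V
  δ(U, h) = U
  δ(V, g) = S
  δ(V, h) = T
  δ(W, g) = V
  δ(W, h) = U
ε, g, h, gg, gh, hg, hh, ggg, ggh, ghg, ghh, hgg, hgh, hhg, hhh, gggg, gggh, gghg, gghh, ghgg, ghgh, ghhg, ghhh, hggg, hggh, hghg, hghh, hhgg, hhgh, hhhg, hhhh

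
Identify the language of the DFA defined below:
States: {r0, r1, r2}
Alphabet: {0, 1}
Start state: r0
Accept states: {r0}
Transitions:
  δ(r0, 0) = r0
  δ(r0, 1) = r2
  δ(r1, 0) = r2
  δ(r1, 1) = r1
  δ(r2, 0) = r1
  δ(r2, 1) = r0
Testing a few strings:
  '00' → accept
  '1' → reject
  '0111' → reject
  '01' → reject
State roles: r0=value ≡ 0 (mod 3); r1=value ≡ 2 (mod 3); r2=value ≡ 1 (mod 3)
All binary strings representing a multiple of 3 (read in base 2; leading zeros allowed and ε counts as 0)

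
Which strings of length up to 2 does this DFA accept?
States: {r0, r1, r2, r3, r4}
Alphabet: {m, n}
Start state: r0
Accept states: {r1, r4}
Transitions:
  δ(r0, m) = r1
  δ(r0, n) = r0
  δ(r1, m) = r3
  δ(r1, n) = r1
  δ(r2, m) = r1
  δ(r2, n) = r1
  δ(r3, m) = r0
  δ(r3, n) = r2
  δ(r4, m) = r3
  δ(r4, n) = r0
m, mn, nm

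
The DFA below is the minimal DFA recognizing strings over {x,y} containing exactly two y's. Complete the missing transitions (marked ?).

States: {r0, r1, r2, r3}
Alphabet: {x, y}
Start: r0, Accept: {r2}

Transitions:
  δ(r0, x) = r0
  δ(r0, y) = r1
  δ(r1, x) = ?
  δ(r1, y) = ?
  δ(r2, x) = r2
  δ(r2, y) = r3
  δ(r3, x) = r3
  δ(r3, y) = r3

From the language and accept set, identify what each state tracks — r0: zero y's; r1: one y; r2: two y's; r3: ≥ three y's (dead).
Each missing δ(q, a) is the state matching the new tracked value after reading a.
δ(r1, x) = r1; δ(r1, y) = r2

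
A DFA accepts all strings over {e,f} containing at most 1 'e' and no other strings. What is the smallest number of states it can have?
By Myhill–Nerode, count the distinguishable equivalence classes: 3 classes — having seen 0, 1, or >1 copies of 'e'; counts 0 through 1 are accepting and >1 is dead.
3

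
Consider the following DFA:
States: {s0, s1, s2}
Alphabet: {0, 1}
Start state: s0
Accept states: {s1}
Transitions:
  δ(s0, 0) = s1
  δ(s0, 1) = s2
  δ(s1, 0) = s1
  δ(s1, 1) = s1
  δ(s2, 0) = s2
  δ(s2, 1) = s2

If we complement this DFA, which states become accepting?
Complement accept states = All states \ Original accept states
= {s0, s1, s2} \ {s1}
{s0, s2}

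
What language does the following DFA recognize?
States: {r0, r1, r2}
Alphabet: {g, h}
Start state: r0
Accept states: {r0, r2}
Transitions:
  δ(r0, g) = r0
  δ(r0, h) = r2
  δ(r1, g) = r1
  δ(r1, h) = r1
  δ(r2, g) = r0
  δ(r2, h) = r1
Testing a few strings:
  'hh' → reject
  'ghhh' → reject
  'gh' → accept
  'ggg' → accept
State roles: r0=last symbol not h (ok); r1=saw hh (dead); r2=last symbol h (ok)
All strings over {g,h} with no two consecutive h's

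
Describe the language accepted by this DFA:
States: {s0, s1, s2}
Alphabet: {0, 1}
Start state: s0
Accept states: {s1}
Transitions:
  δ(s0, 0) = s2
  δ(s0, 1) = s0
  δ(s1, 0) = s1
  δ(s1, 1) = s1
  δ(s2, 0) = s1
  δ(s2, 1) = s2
Testing a few strings:
  '111' → reject
  '0' → reject
  '10' → reject
  '0111' → reject
State roles: s0=zero 0's seen; s1=≥ two 0's seen; s2=one 0 seen
All binary strings containing at least two 0's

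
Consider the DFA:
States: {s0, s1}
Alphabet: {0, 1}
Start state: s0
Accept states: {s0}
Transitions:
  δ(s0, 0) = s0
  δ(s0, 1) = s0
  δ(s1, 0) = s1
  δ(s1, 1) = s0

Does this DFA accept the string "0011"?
Processing string "0011":
  s0 --0--> s0
  s0 --0--> s0
  s0 --1--> s0
  s0 --1--> s0
Final state: s0
Accept states: {s0}
Yes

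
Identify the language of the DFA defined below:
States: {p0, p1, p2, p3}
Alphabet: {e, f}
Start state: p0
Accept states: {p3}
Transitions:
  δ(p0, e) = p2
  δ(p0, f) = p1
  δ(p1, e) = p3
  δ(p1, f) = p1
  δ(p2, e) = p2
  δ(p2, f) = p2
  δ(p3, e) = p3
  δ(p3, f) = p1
Testing a few strings:
  'fff' → reject
  'ffee' → accept
  'eee' → reject
  'efe' → reject
State roles: p0=no input read; p1=started with f, last symbol f; p2=started with e (dead); p3=started with f, last symbol e
All strings over {e,f} that start with f and end with e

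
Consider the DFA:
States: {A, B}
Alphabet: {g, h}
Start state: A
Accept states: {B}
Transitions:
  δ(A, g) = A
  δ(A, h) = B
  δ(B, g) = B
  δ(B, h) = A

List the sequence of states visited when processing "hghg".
read 'h': A → B
  read 'g': B → B
  read 'h': B → A
  read 'g': A → A
A -> B -> B -> A -> A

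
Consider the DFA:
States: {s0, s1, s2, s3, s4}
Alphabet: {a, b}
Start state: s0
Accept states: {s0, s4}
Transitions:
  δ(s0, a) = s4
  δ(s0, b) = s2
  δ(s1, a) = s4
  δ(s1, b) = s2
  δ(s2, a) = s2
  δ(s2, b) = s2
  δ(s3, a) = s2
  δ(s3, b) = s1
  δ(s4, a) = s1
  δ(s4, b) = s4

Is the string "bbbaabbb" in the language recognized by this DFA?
Processing string "bbbaabbb":
  s0 --b--> s2
  s2 --b--> s2
  s2 --b--> s2
  s2 --a--> s2
  s2 --a--> s2
  s2 --b--> s2
  s2 --b--> s2
  s2 --b--> s2
Final state: s2
Accept states: {s0, s4}
No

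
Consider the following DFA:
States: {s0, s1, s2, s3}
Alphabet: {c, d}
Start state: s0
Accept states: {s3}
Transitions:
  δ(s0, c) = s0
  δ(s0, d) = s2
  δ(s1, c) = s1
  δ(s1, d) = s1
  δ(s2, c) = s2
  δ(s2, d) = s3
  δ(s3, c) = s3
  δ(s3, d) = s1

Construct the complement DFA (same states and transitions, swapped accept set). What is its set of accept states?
Complement accept states = All states \ Original accept states
= {s0, s1, s2, s3} \ {s3}
{s0, s1, s2}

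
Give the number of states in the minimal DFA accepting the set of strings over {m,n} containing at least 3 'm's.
By Myhill–Nerode, count the distinguishable equivalence classes: 4 classes — having seen 0, 1, 2, or ≥3 copies of 'm'; any two classes i < j (j ≤ 3) are distinguished by the string m^(3−j), which takes class j to 3 copies (accepted) but leaves class i below 3 (rejected).
4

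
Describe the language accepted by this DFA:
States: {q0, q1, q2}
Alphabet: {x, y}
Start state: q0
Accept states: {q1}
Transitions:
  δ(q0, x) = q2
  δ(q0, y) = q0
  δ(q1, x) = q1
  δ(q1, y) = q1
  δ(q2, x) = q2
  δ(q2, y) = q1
Testing a few strings:
  'xyyy' → accept
  'xxyx' → accept
  'yyy' → reject
  'xx' → reject
State roles: q0=no x seen yet; q1=substring xy seen; q2=seen a x, waiting for y
All strings over {x,y} containing the substring xy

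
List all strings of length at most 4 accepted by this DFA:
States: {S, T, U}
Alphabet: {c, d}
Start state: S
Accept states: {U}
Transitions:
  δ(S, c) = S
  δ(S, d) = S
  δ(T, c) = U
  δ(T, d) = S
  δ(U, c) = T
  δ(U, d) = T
None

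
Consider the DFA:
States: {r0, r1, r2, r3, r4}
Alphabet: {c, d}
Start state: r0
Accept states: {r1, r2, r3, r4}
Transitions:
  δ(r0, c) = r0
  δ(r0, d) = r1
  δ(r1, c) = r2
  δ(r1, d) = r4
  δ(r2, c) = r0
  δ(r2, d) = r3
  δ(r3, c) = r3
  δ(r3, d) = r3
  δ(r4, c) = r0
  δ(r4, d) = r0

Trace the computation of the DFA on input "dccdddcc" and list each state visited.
read 'd': r0 → r1
  read 'c': r1 → r2
  read 'c': r2 → r0
  read 'd': r0 → r1
  read 'd': r1 → r4
  read 'd': r4 → r0
  read 'c': r0 → r0
  read 'c': r0 → r0
r0 -> r1 -> r2 -> r0 -> r1 -> r4 -> r0 -> r0 -> r0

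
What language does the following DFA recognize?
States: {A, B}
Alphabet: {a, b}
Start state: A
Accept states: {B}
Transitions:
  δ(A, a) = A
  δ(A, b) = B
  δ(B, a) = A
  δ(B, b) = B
Testing a few strings:
  'baa' → reject
  'aab' → accept
  'b' → accept
  'aa' → reject
State roles: A=last symbol not b; B=last symbol is b
All strings over {a,b} ending with b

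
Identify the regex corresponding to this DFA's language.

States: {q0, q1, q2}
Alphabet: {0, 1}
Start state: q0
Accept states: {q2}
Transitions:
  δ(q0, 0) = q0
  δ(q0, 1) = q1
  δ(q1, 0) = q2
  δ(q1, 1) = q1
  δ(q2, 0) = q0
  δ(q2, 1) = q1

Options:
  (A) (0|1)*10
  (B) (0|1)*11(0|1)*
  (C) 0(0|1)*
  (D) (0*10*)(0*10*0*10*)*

Check each option against the DFA on short strings; one disagreement eliminates an option:
  (A) (0|1)*10: agrees with the DFA on every string of length ≤ 6
  (B) (0|1)*11(0|1)*: on '10' the DFA goes q0 → q1 → q2 and accepts (q2 ∈ Accept), but the regex does not match it → eliminate
  (C) 0(0|1)*: on '0' the DFA goes q0 → q0 and rejects (q0 ∉ Accept), but the regex matches it → eliminate
  (D) (0*10*)(0*10*0*10*)*: on '1' the DFA goes q0 → q1 and rejects (q1 ∉ Accept), but the regex matches it → eliminate
Only (A) is consistent with the DFA.
(A) (0|1)*10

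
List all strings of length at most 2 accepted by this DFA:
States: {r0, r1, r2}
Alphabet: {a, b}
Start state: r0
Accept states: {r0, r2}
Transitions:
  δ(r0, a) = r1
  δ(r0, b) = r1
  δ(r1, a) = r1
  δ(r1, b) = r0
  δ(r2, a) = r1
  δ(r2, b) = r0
ε, ab, bb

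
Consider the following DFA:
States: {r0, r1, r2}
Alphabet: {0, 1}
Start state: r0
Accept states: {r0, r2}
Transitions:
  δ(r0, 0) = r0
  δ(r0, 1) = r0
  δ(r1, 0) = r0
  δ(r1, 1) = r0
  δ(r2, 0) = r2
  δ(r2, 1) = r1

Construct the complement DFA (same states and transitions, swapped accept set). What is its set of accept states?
Complement accept states = All states \ Original accept states
= {r0, r1, r2} \ {r0, r2}
{r1}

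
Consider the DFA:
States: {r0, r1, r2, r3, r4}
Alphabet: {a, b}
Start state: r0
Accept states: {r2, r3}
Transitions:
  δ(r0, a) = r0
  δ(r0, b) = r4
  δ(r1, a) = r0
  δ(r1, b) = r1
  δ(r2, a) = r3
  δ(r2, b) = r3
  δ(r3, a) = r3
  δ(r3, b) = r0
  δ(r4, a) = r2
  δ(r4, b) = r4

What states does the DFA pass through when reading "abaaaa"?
read 'a': r0 → r0
  read 'b': r0 → r4
  read 'a': r4 → r2
  read 'a': r2 → r3
  read 'a': r3 → r3
  read 'a': r3 → r3
r0 -> r0 -> r4 -> r2 -> r3 -> r3 -> r3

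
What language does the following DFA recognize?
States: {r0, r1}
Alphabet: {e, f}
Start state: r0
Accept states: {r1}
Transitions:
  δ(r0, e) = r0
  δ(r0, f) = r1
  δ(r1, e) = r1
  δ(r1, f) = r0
Testing a few strings:
  'eff' → reject
  'ee' → reject
  'eef' → accept
  'ffe' → reject
State roles: r0=even number of f's so far; r1=odd number of f's so far
All strings over {e,f} with an odd number of f's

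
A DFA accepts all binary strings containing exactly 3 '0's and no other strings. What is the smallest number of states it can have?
By Myhill–Nerode, count the distinguishable equivalence classes: 5 classes — having seen 0, 1, …, 3, or >3 copies of '0'; the count-3 class is the only accepting one and >3 is dead.
5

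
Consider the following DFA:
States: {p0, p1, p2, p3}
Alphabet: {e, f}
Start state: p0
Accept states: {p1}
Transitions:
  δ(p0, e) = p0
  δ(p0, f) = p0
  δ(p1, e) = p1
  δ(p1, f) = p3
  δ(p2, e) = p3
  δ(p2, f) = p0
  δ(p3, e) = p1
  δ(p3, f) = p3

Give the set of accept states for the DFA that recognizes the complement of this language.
Complement accept states = All states \ Original accept states
= {p0, p1, p2, p3} \ {p1}
{p0, p2, p3}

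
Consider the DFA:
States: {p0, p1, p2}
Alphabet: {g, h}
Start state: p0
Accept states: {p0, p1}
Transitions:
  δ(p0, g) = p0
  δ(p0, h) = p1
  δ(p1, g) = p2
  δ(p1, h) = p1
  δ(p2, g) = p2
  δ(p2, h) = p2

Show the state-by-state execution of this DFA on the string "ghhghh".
read 'g': p0 → p0
  read 'h': p0 → p1
  read 'h': p1 → p1
  read 'g': p1 → p2
  read 'h': p2 → p2
  read 'h': p2 → p2
p0 -> p0 -> p1 -> p1 -> p2 -> p2 -> p2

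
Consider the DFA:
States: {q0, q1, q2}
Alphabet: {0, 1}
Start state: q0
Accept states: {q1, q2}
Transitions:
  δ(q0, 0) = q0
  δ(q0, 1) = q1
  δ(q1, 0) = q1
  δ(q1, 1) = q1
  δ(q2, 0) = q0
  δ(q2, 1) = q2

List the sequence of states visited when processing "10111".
read '1': q0 → q1
  read '0': q1 → q1
  read '1': q1 → q1
  read '1': q1 → q1
  read '1': q1 → q1
q0 -> q1 -> q1 -> q1 -> q1 -> q1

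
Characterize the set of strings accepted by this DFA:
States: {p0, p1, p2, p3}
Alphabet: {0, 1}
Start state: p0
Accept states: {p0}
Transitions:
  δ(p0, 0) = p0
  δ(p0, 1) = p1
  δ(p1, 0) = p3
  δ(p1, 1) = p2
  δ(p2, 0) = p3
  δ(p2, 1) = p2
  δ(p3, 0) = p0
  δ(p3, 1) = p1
Testing a few strings:
  '1' → reject
  '0' → accept
  '100' → accept
  '10' → reject
State roles: p0=value ≡ 0 (mod 4); p1=value ≡ 1 (mod 4); p2=value ≡ 3 (mod 4); p3=value ≡ 2 (mod 4)
All binary strings representing a multiple of 4 (read in base 2; leading zeros allowed and ε counts as 0)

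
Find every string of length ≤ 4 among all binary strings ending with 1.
1, 01, 11, 001, 011, 101, 111, 0001, 0011, 0101, 0111, 1001, 1011, 1101, 1111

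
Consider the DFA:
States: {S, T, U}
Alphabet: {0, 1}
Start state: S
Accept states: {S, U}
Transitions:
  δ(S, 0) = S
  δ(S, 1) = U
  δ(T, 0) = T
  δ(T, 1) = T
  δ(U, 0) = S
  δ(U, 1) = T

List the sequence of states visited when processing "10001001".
read '1': S → U
  read '0': U → S
  read '0': S → S
  read '0': S → S
  read '1': S → U
  read '0': U → S
  read '0': S → S
  read '1': S → U
S -> U -> S -> S -> S -> U -> S -> S -> U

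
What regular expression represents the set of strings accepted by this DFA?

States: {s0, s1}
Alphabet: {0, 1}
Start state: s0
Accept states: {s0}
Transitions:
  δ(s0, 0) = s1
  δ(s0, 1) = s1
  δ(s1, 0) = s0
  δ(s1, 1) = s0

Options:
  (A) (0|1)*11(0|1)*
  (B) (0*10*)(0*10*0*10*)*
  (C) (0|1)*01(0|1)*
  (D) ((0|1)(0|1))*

Check each option against the DFA on short strings; one disagreement eliminates an option:
  (A) (0|1)*11(0|1)*: on ε the DFA stays in s0 and accepts (s0 ∈ Accept), but the regex does not match it → eliminate
  (B) (0*10*)(0*10*0*10*)*: on ε the DFA stays in s0 and accepts (s0 ∈ Accept), but the regex does not match it → eliminate
  (C) (0|1)*01(0|1)*: on ε the DFA stays in s0 and accepts (s0 ∈ Accept), but the regex does not match it → eliminate
  (D) ((0|1)(0|1))*: agrees with the DFA on every string of length ≤ 6
Only (D) is consistent with the DFA.
(D) ((0|1)(0|1))*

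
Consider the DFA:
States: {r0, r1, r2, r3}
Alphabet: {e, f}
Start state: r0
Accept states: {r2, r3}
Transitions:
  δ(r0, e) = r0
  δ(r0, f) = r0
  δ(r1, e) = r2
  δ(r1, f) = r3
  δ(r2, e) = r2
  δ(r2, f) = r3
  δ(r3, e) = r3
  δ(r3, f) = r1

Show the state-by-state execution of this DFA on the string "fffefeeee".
read 'f': r0 → r0
  read 'f': r0 → r0
  read 'f': r0 → r0
  read 'e': r0 → r0
  read 'f': r0 → r0
  read 'e': r0 → r0
  read 'e': r0 → r0
  read 'e': r0 → r0
  read 'e': r0 → r0
r0 -> r0 -> r0 -> r0 -> r0 -> r0 -> r0 -> r0 -> r0 -> r0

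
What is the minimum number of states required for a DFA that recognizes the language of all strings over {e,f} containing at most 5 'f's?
By Myhill–Nerode, count the distinguishable equivalence classes: 7 classes — having seen 0, 1, …, 5, or >5 copies of 'f'; counts 0 through 5 are accepting and >5 is dead.
7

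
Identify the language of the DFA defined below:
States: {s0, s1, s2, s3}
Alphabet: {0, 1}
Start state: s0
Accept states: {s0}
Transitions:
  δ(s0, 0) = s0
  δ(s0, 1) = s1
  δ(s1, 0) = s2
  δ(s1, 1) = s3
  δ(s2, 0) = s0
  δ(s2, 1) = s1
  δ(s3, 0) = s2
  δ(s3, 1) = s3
Testing a few strings:
  '0000' → accept
  '01' → reject
  '0100' → accept
  '001' → reject
State roles: s0=value ≡ 0 (mod 4); s1=value ≡ 1 (mod 4); s2=value ≡ 2 (mod 4); s3=value ≡ 3 (mod 4)
All binary strings representing a multiple of 4 (read in base 2; leading zeros allowed and ε counts as 0)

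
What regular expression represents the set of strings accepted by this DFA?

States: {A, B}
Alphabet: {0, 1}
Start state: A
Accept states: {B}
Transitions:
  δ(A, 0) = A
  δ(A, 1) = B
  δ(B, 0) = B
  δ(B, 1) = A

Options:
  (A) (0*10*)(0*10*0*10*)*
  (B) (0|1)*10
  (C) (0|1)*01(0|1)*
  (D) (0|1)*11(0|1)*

Check each option against the DFA on short strings; one disagreement eliminates an option:
  (A) (0*10*)(0*10*0*10*)*: agrees with the DFA on every string of length ≤ 6
  (B) (0|1)*10: on '1' the DFA goes A → B and accepts (B ∈ Accept), but the regex does not match it → eliminate
  (C) (0|1)*01(0|1)*: on '1' the DFA goes A → B and accepts (B ∈ Accept), but the regex does not match it → eliminate
  (D) (0|1)*11(0|1)*: on '1' the DFA goes A → B and accepts (B ∈ Accept), but the regex does not match it → eliminate
Only (A) is consistent with the DFA.
(A) (0*10*)(0*10*0*10*)*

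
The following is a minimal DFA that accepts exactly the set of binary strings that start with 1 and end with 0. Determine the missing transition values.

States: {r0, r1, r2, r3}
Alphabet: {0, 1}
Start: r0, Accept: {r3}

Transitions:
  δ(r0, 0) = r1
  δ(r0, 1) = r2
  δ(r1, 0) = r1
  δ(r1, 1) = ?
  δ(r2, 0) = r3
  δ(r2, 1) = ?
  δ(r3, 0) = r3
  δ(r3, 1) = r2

From the language and accept set, identify what each state tracks — r0: no input read; r1: started with 0 (dead); r2: started with 1, last symbol 1; r3: started with 1, last symbol 0.
Each missing δ(q, a) is the state matching the new tracked value after reading a.
δ(r1, 1) = r1; δ(r2, 1) = r2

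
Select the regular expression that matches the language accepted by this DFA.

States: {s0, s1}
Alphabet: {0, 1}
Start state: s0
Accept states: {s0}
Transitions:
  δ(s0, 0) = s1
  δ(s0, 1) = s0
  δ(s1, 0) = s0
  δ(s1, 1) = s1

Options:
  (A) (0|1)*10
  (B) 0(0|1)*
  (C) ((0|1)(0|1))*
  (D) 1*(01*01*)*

Check each option against the DFA on short strings; one disagreement eliminates an option:
  (A) (0|1)*10: on ε the DFA stays in s0 and accepts (s0 ∈ Accept), but the regex does not match it → eliminate
  (B) 0(0|1)*: on ε the DFA stays in s0 and accepts (s0 ∈ Accept), but the regex does not match it → eliminate
  (C) ((0|1)(0|1))*: on '1' the DFA goes s0 → s0 and accepts (s0 ∈ Accept), but the regex does not match it → eliminate
  (D) 1*(01*01*)*: agrees with the DFA on every string of length ≤ 6
Only (D) is consistent with the DFA.
(D) 1*(01*01*)*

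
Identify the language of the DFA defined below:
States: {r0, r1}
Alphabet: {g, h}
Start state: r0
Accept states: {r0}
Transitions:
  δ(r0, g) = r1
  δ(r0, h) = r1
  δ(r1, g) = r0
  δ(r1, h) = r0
Testing a few strings:
  'gh' → accept
  'g' → reject
  'gg' → accept
  'hg' → accept
State roles: r0=even length so far; r1=odd length so far
All strings over {g,h} of even length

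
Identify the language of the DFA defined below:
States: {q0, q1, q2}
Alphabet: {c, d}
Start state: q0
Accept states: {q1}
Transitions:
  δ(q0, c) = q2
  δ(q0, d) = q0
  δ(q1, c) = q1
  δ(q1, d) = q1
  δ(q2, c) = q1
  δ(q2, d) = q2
Testing a few strings:
  'ddcc' → accept
  'cdcd' → accept
  'cdc' → accept
  'dc' → reject
State roles: q0=zero c's seen; q1=≥ two c's seen; q2=one c seen
All strings over {c,d} containing at least two c's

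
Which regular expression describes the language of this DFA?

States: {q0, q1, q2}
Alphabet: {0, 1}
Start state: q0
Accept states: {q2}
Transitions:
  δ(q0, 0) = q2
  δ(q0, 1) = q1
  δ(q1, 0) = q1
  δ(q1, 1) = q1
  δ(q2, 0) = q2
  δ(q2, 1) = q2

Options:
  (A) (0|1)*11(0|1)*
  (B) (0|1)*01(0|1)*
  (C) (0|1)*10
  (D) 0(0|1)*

Check each option against the DFA on short strings; one disagreement eliminates an option:
  (A) (0|1)*11(0|1)*: on '0' the DFA goes q0 → q2 and accepts (q2 ∈ Accept), but the regex does not match it → eliminate
  (B) (0|1)*01(0|1)*: on '0' the DFA goes q0 → q2 and accepts (q2 ∈ Accept), but the regex does not match it → eliminate
  (C) (0|1)*10: on '0' the DFA goes q0 → q2 and accepts (q2 ∈ Accept), but the regex does not match it → eliminate
  (D) 0(0|1)*: agrees with the DFA on every string of length ≤ 6
Only (D) is consistent with the DFA.
(D) 0(0|1)*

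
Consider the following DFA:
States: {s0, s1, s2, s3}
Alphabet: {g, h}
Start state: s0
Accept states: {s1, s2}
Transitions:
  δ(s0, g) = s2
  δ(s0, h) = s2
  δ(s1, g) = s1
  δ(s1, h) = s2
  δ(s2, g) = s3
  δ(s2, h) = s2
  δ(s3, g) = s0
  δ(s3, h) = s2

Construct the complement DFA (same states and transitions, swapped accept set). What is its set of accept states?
Complement accept states = All states \ Original accept states
= {s0, s1, s2, s3} \ {s1, s2}
{s0, s3}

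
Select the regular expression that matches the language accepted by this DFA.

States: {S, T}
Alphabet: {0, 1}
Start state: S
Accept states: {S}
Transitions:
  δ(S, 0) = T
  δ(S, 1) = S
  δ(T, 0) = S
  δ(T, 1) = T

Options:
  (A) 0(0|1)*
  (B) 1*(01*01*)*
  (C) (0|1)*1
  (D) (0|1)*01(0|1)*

Check each option against the DFA on short strings; one disagreement eliminates an option:
  (A) 0(0|1)*: on ε the DFA stays in S and accepts (S ∈ Accept), but the regex does not match it → eliminate
  (B) 1*(01*01*)*: agrees with the DFA on every string of length ≤ 6
  (C) (0|1)*1: on ε the DFA stays in S and accepts (S ∈ Accept), but the regex does not match it → eliminate
  (D) (0|1)*01(0|1)*: on ε the DFA stays in S and accepts (S ∈ Accept), but the regex does not match it → eliminate
Only (B) is consistent with the DFA.
(B) 1*(01*01*)*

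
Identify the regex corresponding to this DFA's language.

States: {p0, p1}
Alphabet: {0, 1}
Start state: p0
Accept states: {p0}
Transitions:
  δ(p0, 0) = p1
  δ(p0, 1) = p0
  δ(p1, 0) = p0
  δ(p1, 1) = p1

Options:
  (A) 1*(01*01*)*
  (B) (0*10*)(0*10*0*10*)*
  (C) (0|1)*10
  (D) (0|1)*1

Check each option against the DFA on short strings; one disagreement eliminates an option:
  (A) 1*(01*01*)*: agrees with the DFA on every string of length ≤ 6
  (B) (0*10*)(0*10*0*10*)*: on ε the DFA stays in p0 and accepts (p0 ∈ Accept), but the regex does not match it → eliminate
  (C) (0|1)*10: on ε the DFA stays in p0 and accepts (p0 ∈ Accept), but the regex does not match it → eliminate
  (D) (0|1)*1: on ε the DFA stays in p0 and accepts (p0 ∈ Accept), but the regex does not match it → eliminate
Only (A) is consistent with the DFA.
(A) 1*(01*01*)*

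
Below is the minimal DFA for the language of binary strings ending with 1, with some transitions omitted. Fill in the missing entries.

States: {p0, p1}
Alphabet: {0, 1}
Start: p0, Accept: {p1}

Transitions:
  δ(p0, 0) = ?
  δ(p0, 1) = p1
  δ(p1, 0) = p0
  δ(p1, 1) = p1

From the language and accept set, identify what each state tracks — p0: last symbol not 1; p1: last symbol is 1.
Each missing δ(q, a) is the state matching the new tracked value after reading a.
δ(p0, 0) = p0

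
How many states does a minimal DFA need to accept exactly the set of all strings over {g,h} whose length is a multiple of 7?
By Myhill–Nerode, count the distinguishable equivalence classes: 7 classes — one per residue of the length mod 7; class i is distinguished from class j by any string of length (7 − i) mod 7.
7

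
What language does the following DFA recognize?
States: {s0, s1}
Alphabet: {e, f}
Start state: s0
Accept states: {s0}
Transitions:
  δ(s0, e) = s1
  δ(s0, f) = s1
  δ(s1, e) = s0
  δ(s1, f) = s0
Testing a few strings:
  'ff' → accept
  'fff' → reject
  'e' → reject
  'ef' → accept
State roles: s0=even length so far; s1=odd length so far
All strings over {e,f} of even length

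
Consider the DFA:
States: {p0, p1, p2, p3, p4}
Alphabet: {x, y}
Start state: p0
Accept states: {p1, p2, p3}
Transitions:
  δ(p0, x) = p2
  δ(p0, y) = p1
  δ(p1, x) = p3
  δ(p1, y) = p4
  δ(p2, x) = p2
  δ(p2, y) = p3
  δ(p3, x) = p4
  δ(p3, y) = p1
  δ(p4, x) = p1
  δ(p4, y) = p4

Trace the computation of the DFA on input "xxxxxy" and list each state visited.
read 'x': p0 → p2
  read 'x': p2 → p2
  read 'x': p2 → p2
  read 'x': p2 → p2
  read 'x': p2 → p2
  read 'y': p2 → p3
p0 -> p2 -> p2 -> p2 -> p2 -> p2 -> p3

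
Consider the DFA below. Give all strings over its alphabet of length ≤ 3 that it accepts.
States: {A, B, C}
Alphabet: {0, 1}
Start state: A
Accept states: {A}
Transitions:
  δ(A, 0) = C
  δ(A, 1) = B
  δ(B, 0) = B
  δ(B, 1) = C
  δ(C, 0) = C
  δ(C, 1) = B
ε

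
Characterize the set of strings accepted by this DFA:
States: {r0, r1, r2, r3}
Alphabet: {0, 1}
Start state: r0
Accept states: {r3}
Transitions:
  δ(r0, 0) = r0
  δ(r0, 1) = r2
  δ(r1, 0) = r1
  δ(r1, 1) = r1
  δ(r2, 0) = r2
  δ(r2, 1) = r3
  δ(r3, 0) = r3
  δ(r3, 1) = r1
Testing a few strings:
  '01' → reject
  '1' → reject
  '0' → reject
  '100' → reject
State roles: r0=zero 1's; r1=≥ three 1's (dead); r2=one 1; r3=two 1's
All binary strings containing exactly two 1's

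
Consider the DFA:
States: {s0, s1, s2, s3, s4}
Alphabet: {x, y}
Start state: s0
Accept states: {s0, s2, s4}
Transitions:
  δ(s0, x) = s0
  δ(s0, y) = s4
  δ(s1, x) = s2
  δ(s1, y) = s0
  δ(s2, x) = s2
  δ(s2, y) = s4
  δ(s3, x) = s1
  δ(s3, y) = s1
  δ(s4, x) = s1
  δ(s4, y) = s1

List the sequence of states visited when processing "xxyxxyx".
read 'x': s0 → s0
  read 'x': s0 → s0
  read 'y': s0 → s4
  read 'x': s4 → s1
  read 'x': s1 → s2
  read 'y': s2 → s4
  read 'x': s4 → s1
s0 -> s0 -> s0 -> s4 -> s1 -> s2 -> s4 -> s1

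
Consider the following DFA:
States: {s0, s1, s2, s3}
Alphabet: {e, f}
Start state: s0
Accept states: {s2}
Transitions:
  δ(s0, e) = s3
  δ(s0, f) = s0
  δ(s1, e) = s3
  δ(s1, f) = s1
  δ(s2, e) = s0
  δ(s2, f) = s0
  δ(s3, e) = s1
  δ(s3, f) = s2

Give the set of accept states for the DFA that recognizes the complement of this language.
Complement accept states = All states \ Original accept states
= {s0, s1, s2, s3} \ {s2}
{s0, s1, s3}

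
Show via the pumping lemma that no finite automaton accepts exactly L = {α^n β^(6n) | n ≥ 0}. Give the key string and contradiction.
Assume L is regular with pumping length p. Idea: pumping the α-block breaks the 1:6 ratio.
Choose s = α^p β^(6p) (length 7p ≥ p). By the pumping lemma, s = xyz with |xy| ≤ p, |y| > 0, so y = α^k with k ≥ 1. Then xy²z = α^(p+k) β^(6p). For this to be in L we would need 6p = 6(p+k), i.e. 6k = 0, contradicting k ≥ 1. So xy²z ∉ L.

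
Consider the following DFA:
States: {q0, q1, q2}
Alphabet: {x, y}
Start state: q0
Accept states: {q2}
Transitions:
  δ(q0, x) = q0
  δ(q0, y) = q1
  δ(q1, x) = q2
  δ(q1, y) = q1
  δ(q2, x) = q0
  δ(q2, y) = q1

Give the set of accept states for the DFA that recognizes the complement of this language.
Complement accept states = All states \ Original accept states
= {q0, q1, q2} \ {q2}
{q0, q1}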